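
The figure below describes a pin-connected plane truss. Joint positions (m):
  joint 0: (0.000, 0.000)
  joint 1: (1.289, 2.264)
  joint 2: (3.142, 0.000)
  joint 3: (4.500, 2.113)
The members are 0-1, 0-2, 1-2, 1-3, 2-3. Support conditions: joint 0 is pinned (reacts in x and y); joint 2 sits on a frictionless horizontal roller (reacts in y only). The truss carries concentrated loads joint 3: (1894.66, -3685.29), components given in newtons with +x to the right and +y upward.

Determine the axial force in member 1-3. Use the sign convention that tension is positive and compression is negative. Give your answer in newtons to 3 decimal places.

4142.660

N=4 nodes, M=5 members, R=3 reactions → 2N=8, M+R=8
member 0 (0-1): L=2.6052, (cx,cy)=(0.4948,0.8690)
member 1 (0-2): L=3.1420, (cx,cy)=(1.0000,0.0000)
member 2 (1-2): L=2.9256, (cx,cy)=(0.6334,-0.7739)
member 3 (1-3): L=3.2145, (cx,cy)=(0.9989,-0.0470)
member 4 (2-3): L=2.5118, (cx,cy)=(0.5407,0.8412)
solve A·x = −loads:
  F[0-1] = +3299.0856 N (tension)
  F[0-2] = +262.3575 N (tension)
  F[1-2] = -3956.2847 N (compression)
  F[1-3] = +4142.6599 N (tension)
  F[2-3] = -4149.4459 N (compression)
  Rx@0 = -1894.6600 N
  Ry@0 = -2866.9766 N
  Ry@2 = +6552.2666 N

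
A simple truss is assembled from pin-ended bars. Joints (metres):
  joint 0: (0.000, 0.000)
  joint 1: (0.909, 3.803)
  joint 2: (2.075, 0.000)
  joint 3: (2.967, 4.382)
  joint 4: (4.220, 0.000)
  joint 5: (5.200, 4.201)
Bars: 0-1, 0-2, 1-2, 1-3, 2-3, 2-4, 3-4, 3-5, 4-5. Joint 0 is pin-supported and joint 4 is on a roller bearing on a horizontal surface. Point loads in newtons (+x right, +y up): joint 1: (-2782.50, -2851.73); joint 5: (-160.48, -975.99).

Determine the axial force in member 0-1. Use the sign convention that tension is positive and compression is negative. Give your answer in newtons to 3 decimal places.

N=6 nodes, M=9 members, R=3 reactions → 2N=12, M+R=12
member 0 (0-1): L=3.9101, (cx,cy)=(0.2325,0.9726)
member 1 (0-2): L=2.0750, (cx,cy)=(1.0000,0.0000)
member 2 (1-2): L=3.9777, (cx,cy)=(0.2931,-0.9561)
member 3 (1-3): L=2.1379, (cx,cy)=(0.9626,0.2708)
member 4 (2-3): L=4.4719, (cx,cy)=(0.1995,0.9799)
member 5 (2-4): L=2.1450, (cx,cy)=(1.0000,0.0000)
member 6 (3-4): L=4.5576, (cx,cy)=(0.2749,-0.9615)
member 7 (3-5): L=2.2403, (cx,cy)=(0.9967,-0.0808)
member 8 (4-5): L=4.3138, (cx,cy)=(0.2272,0.9739)
solve A·x = −loads:
  F[0-1] = -4809.8894 N (compression)
  F[0-2] = -1824.8092 N (compression)
  F[1-2] = +2209.4685 N (tension)
  F[1-3] = +1056.1336 N (tension)
  F[2-3] = -2155.7326 N (compression)
  F[2-4] = -747.1414 N (compression)
  F[3-4] = +1894.0204 N (tension)
  F[3-5] = +66.1661 N (tension)
  F[4-5] = -996.7050 N (compression)
  Rx@0 = +2942.9800 N
  Ry@0 = +4678.1118 N
  Ry@4 = -850.3918 N

-4809.889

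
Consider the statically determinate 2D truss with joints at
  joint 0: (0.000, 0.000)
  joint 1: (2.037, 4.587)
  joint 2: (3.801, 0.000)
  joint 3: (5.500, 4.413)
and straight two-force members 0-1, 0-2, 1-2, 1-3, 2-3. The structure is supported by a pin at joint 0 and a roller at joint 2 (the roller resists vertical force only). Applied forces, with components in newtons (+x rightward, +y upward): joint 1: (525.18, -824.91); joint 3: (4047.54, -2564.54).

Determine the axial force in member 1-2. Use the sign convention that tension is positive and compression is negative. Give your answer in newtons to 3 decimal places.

-7681.475

N=4 nodes, M=5 members, R=3 reactions → 2N=8, M+R=8
member 0 (0-1): L=5.0190, (cx,cy)=(0.4059,0.9139)
member 1 (0-2): L=3.8010, (cx,cy)=(1.0000,0.0000)
member 2 (1-2): L=4.9145, (cx,cy)=(0.3589,-0.9334)
member 3 (1-3): L=3.4674, (cx,cy)=(0.9987,-0.0502)
member 4 (2-3): L=4.7288, (cx,cy)=(0.3593,0.9332)
solve A·x = −loads:
  F[0-1] = +6670.6105 N (tension)
  F[0-2] = +1865.3784 N (tension)
  F[1-2] = -7681.4751 N (compression)
  F[1-3] = +4945.5673 N (tension)
  F[2-3] = -2482.1015 N (compression)
  Rx@0 = -4572.7200 N
  Ry@0 = -6096.5027 N
  Ry@2 = +9485.9527 N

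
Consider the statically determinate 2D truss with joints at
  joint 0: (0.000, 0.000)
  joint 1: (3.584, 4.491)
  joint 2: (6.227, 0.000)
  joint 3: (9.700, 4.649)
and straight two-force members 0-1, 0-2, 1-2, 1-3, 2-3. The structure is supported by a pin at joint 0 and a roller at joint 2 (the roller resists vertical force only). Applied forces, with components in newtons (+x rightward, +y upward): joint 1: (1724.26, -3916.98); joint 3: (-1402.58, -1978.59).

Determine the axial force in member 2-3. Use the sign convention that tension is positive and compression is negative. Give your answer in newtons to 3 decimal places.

N=4 nodes, M=5 members, R=3 reactions → 2N=8, M+R=8
member 0 (0-1): L=5.7458, (cx,cy)=(0.6238,0.7816)
member 1 (0-2): L=6.2270, (cx,cy)=(1.0000,0.0000)
member 2 (1-2): L=5.2110, (cx,cy)=(0.5072,-0.8618)
member 3 (1-3): L=6.1180, (cx,cy)=(0.9997,0.0258)
member 4 (2-3): L=5.8030, (cx,cy)=(0.5985,0.8011)
solve A·x = −loads:
  F[0-1] = -463.9044 N (compression)
  F[0-2] = +611.0453 N (tension)
  F[1-2] = -4121.9192 N (compression)
  F[1-3] = +77.0222 N (tension)
  F[2-3] = -2472.2137 N (compression)
  Rx@0 = -321.6800 N
  Ry@0 = +362.5948 N
  Ry@2 = +5532.9752 N

-2472.214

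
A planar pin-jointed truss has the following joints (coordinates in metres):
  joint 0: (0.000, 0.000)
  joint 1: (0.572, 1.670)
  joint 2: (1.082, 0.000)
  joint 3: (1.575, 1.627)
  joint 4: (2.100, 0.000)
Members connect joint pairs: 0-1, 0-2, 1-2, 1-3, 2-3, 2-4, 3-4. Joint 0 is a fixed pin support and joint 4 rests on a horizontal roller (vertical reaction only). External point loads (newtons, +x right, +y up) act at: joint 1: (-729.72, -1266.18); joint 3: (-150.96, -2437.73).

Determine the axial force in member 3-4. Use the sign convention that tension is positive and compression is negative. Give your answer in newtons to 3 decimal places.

-1550.857

N=5 nodes, M=7 members, R=3 reactions → 2N=10, M+R=10
member 0 (0-1): L=1.7652, (cx,cy)=(0.3240,0.9460)
member 1 (0-2): L=1.0820, (cx,cy)=(1.0000,0.0000)
member 2 (1-2): L=1.7461, (cx,cy)=(0.2921,-0.9564)
member 3 (1-3): L=1.0039, (cx,cy)=(0.9991,-0.0428)
member 4 (2-3): L=1.7001, (cx,cy)=(0.2900,0.9570)
member 5 (2-4): L=1.0180, (cx,cy)=(1.0000,0.0000)
member 6 (3-4): L=1.7096, (cx,cy)=(0.3071,-0.9517)
solve A·x = −loads:
  F[0-1] = -2355.0549 N (compression)
  F[0-2] = -117.5606 N (compression)
  F[1-2] = +1020.5174 N (tension)
  F[1-3] = -331.7695 N (compression)
  F[2-3] = -1019.8420 N (compression)
  F[2-4] = +476.2501 N (tension)
  F[3-4] = -1550.8574 N (compression)
  Rx@0 = +880.6800 N
  Ry@0 = +2227.9884 N
  Ry@4 = +1475.9216 N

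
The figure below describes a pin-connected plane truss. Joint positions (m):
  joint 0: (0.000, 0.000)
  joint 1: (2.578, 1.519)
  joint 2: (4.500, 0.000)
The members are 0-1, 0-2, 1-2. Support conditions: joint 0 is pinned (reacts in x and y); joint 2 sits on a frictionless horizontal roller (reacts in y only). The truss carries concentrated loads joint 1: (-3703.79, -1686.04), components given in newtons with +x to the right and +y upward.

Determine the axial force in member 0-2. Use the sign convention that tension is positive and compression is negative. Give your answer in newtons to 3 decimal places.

N=3 nodes, M=3 members, R=3 reactions → 2N=6, M+R=6
member 0 (0-1): L=2.9922, (cx,cy)=(0.8616,0.5076)
member 1 (0-2): L=4.5000, (cx,cy)=(1.0000,0.0000)
member 2 (1-2): L=2.4498, (cx,cy)=(0.7846,-0.6201)
solve A·x = −loads:
  F[0-1] = -3881.3534 N (compression)
  F[0-2] = -359.7535 N (compression)
  F[1-2] = +458.5425 N (tension)
  Rx@0 = +3703.7900 N
  Ry@0 = +1970.3613 N
  Ry@2 = -284.3213 N

-359.753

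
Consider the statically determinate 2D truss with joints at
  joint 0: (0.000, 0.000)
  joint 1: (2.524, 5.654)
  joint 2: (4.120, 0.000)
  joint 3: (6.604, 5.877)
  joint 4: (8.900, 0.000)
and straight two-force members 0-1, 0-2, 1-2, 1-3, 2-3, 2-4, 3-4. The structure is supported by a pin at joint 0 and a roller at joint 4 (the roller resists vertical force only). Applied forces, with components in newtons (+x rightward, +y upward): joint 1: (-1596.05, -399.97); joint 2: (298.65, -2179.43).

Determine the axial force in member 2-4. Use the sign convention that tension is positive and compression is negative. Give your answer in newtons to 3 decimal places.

42.347

N=5 nodes, M=7 members, R=3 reactions → 2N=10, M+R=10
member 0 (0-1): L=6.1918, (cx,cy)=(0.4076,0.9131)
member 1 (0-2): L=4.1200, (cx,cy)=(1.0000,0.0000)
member 2 (1-2): L=5.8749, (cx,cy)=(0.2717,-0.9624)
member 3 (1-3): L=4.0861, (cx,cy)=(0.9985,0.0546)
member 4 (2-3): L=6.3804, (cx,cy)=(0.3893,0.9211)
member 5 (2-4): L=4.7800, (cx,cy)=(1.0000,0.0000)
member 6 (3-4): L=6.3096, (cx,cy)=(0.3639,-0.9314)
solve A·x = −loads:
  F[0-1] = -2706.0407 N (compression)
  F[0-2] = -194.3193 N (compression)
  F[1-2] = +2146.8401 N (tension)
  F[1-3] = -90.3810 N (compression)
  F[2-3] = +123.0338 N (tension)
  F[2-4] = +42.3470 N (tension)
  F[3-4] = -116.3726 N (compression)
  Rx@0 = +1297.4000 N
  Ry@0 = +2471.0057 N
  Ry@4 = +108.3943 N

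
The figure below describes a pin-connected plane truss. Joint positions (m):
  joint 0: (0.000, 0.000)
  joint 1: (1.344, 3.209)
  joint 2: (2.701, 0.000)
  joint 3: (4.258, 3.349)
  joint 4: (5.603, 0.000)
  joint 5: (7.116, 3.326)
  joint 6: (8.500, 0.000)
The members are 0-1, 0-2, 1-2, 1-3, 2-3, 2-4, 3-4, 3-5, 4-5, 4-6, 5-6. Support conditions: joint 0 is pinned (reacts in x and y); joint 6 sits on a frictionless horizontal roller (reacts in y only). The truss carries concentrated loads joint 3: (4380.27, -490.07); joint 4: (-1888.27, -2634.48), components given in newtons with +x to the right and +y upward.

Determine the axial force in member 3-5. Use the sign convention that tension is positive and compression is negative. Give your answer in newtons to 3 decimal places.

-3217.974

N=7 nodes, M=11 members, R=3 reactions → 2N=14, M+R=14
member 0 (0-1): L=3.4791, (cx,cy)=(0.3863,0.9224)
member 1 (0-2): L=2.7010, (cx,cy)=(1.0000,0.0000)
member 2 (1-2): L=3.4841, (cx,cy)=(0.3895,-0.9210)
member 3 (1-3): L=2.9174, (cx,cy)=(0.9988,0.0480)
member 4 (2-3): L=3.6932, (cx,cy)=(0.4216,0.9068)
member 5 (2-4): L=2.9020, (cx,cy)=(1.0000,0.0000)
member 6 (3-4): L=3.6090, (cx,cy)=(0.3727,-0.9280)
member 7 (3-5): L=2.8581, (cx,cy)=(1.0000,-0.0080)
member 8 (4-5): L=3.6540, (cx,cy)=(0.4141,0.9102)
member 9 (4-6): L=2.8970, (cx,cy)=(1.0000,0.0000)
member 10 (5-6): L=3.6025, (cx,cy)=(0.3842,-0.9233)
solve A·x = −loads:
  F[0-1] = +632.4578 N (tension)
  F[0-2] = +2247.6760 N (tension)
  F[1-2] = -608.2719 N (compression)
  F[1-3] = +481.7893 N (tension)
  F[2-3] = +617.8265 N (tension)
  F[2-4] = +1750.3021 N (tension)
  F[3-4] = -1128.8568 N (compression)
  F[3-5] = -3217.9737 N (compression)
  F[4-5] = +4045.0817 N (tension)
  F[4-6] = +1542.9186 N (tension)
  F[5-6] = -4016.1167 N (compression)
  Rx@0 = -2492.0000 N
  Ry@0 = -583.3599 N
  Ry@6 = +3707.9099 N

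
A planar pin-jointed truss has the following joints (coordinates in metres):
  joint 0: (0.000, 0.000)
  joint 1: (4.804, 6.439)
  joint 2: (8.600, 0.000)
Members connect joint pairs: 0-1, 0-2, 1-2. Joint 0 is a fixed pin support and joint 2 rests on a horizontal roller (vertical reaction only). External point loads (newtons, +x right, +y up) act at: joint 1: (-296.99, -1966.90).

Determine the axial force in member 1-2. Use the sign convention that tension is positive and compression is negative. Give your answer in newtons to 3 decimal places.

-1017.310

N=3 nodes, M=3 members, R=3 reactions → 2N=6, M+R=6
member 0 (0-1): L=8.0336, (cx,cy)=(0.5980,0.8015)
member 1 (0-2): L=8.6000, (cx,cy)=(1.0000,0.0000)
member 2 (1-2): L=7.4746, (cx,cy)=(0.5079,-0.8614)
solve A·x = −loads:
  F[0-1] = -1360.6173 N (compression)
  F[0-2] = +516.6409 N (tension)
  F[1-2] = -1017.3098 N (compression)
  Rx@0 = +296.9900 N
  Ry@0 = +1090.5431 N
  Ry@2 = +876.3569 N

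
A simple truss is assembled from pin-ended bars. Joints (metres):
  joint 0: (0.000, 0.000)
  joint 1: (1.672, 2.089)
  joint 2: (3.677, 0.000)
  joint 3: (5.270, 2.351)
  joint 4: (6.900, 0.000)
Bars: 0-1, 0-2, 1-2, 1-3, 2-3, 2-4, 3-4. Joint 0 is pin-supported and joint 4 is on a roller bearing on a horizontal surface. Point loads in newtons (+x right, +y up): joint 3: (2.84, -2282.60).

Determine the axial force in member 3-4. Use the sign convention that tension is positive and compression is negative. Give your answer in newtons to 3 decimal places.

N=5 nodes, M=7 members, R=3 reactions → 2N=10, M+R=10
member 0 (0-1): L=2.6757, (cx,cy)=(0.6249,0.7807)
member 1 (0-2): L=3.6770, (cx,cy)=(1.0000,0.0000)
member 2 (1-2): L=2.8955, (cx,cy)=(0.6925,-0.7215)
member 3 (1-3): L=3.6075, (cx,cy)=(0.9974,0.0726)
member 4 (2-3): L=2.8399, (cx,cy)=(0.5609,0.8279)
member 5 (2-4): L=3.2230, (cx,cy)=(1.0000,0.0000)
member 6 (3-4): L=2.8608, (cx,cy)=(0.5698,-0.8218)
solve A·x = −loads:
  F[0-1] = -689.4318 N (compression)
  F[0-2] = +433.6503 N (tension)
  F[1-2] = +656.6826 N (tension)
  F[1-3] = -887.8767 N (compression)
  F[2-3] = -572.2888 N (compression)
  F[2-4] = +1209.3926 N (tension)
  F[3-4] = -2122.5855 N (compression)
  Rx@0 = -2.8400 N
  Ry@0 = +538.2552 N
  Ry@4 = +1744.3448 N

-2122.585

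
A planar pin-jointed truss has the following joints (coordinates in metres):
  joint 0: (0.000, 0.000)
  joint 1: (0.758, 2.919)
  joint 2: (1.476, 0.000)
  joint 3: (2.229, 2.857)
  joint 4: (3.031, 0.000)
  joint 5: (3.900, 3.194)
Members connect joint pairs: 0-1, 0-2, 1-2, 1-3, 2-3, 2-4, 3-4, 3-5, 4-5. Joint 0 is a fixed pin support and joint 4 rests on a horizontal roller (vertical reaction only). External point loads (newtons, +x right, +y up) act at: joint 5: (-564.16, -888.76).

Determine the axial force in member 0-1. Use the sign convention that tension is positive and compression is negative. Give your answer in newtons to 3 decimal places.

-350.954

N=6 nodes, M=9 members, R=3 reactions → 2N=12, M+R=12
member 0 (0-1): L=3.0158, (cx,cy)=(0.2513,0.9679)
member 1 (0-2): L=1.4760, (cx,cy)=(1.0000,0.0000)
member 2 (1-2): L=3.0060, (cx,cy)=(0.2389,-0.9711)
member 3 (1-3): L=1.4723, (cx,cy)=(0.9991,-0.0421)
member 4 (2-3): L=2.9546, (cx,cy)=(0.2549,0.9670)
member 5 (2-4): L=1.5550, (cx,cy)=(1.0000,0.0000)
member 6 (3-4): L=2.9674, (cx,cy)=(0.2703,-0.9628)
member 7 (3-5): L=1.7046, (cx,cy)=(0.9803,0.1977)
member 8 (4-5): L=3.3101, (cx,cy)=(0.2625,0.9649)
solve A·x = −loads:
  F[0-1] = -350.9543 N (compression)
  F[0-2] = -475.9505 N (compression)
  F[1-2] = +357.3468 N (tension)
  F[1-3] = -173.7177 N (compression)
  F[2-3] = -358.8535 N (compression)
  F[2-4] = -299.1391 N (compression)
  F[3-4] = +281.3744 N (tension)
  F[3-5] = -347.9342 N (compression)
  F[4-5] = -849.7820 N (compression)
  Rx@0 = +564.1600 N
  Ry@0 = +339.6881 N
  Ry@4 = +549.0719 N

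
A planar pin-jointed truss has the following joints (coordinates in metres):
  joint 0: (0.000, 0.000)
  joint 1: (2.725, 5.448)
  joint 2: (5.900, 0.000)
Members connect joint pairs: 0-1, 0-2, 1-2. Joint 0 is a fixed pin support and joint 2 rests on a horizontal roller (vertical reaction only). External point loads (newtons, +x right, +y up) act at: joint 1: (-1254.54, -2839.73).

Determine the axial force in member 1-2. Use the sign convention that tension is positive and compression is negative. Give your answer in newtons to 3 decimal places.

N=3 nodes, M=3 members, R=3 reactions → 2N=6, M+R=6
member 0 (0-1): L=6.0915, (cx,cy)=(0.4473,0.8944)
member 1 (0-2): L=5.9000, (cx,cy)=(1.0000,0.0000)
member 2 (1-2): L=6.3057, (cx,cy)=(0.5035,-0.8640)
solve A·x = −loads:
  F[0-1] = -3003.9187 N (compression)
  F[0-2] = +89.2478 N (tension)
  F[1-2] = -177.2491 N (compression)
  Rx@0 = +1254.5400 N
  Ry@0 = +2686.5893 N
  Ry@2 = +153.1407 N

-177.249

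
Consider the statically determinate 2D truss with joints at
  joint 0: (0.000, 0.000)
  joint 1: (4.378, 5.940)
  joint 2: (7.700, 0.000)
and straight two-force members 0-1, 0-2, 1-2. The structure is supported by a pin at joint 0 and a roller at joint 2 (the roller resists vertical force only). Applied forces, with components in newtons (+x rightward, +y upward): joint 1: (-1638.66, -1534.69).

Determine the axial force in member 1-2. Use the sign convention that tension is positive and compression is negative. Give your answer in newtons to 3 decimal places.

448.598

N=3 nodes, M=3 members, R=3 reactions → 2N=6, M+R=6
member 0 (0-1): L=7.3791, (cx,cy)=(0.5933,0.8050)
member 1 (0-2): L=7.7000, (cx,cy)=(1.0000,0.0000)
member 2 (1-2): L=6.8058, (cx,cy)=(0.4881,-0.8728)
solve A·x = −loads:
  F[0-1] = -2392.8745 N (compression)
  F[0-2] = -218.9658 N (compression)
  F[1-2] = +448.5983 N (tension)
  Rx@0 = +1638.6600 N
  Ry@0 = +1926.2183 N
  Ry@2 = -391.5283 N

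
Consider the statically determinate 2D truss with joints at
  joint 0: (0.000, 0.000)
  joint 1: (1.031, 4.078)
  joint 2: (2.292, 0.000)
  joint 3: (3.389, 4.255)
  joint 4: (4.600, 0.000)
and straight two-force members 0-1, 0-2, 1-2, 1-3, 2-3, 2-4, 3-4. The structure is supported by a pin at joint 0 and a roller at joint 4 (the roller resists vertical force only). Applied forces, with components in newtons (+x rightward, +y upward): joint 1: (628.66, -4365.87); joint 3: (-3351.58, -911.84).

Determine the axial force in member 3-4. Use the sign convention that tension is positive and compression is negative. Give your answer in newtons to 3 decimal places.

928.024

N=5 nodes, M=7 members, R=3 reactions → 2N=10, M+R=10
member 0 (0-1): L=4.2063, (cx,cy)=(0.2451,0.9695)
member 1 (0-2): L=2.2920, (cx,cy)=(1.0000,0.0000)
member 2 (1-2): L=4.2685, (cx,cy)=(0.2954,-0.9554)
member 3 (1-3): L=2.3646, (cx,cy)=(0.9972,0.0749)
member 4 (2-3): L=4.3941, (cx,cy)=(0.2497,0.9683)
member 5 (2-4): L=2.3080, (cx,cy)=(1.0000,0.0000)
member 6 (3-4): L=4.4240, (cx,cy)=(0.2737,-0.9618)
solve A·x = −loads:
  F[0-1] = -6364.4301 N (compression)
  F[0-2] = -1162.9477 N (compression)
  F[1-2] = +1677.8101 N (tension)
  F[1-3] = -2691.8411 N (compression)
  F[2-3] = -1655.3406 N (compression)
  F[2-4] = -254.0334 N (compression)
  F[3-4] = +928.0241 N (tension)
  Rx@0 = +2722.9200 N
  Ry@0 = +6170.2882 N
  Ry@4 = -892.5782 N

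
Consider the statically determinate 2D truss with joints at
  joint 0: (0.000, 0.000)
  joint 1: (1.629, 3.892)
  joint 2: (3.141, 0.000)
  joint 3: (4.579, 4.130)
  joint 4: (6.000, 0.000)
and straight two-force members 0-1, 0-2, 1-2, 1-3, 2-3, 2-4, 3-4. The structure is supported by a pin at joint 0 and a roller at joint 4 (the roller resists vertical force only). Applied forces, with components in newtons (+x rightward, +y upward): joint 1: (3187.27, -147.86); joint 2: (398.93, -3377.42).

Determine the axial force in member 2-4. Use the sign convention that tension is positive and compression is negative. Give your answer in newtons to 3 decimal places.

N=5 nodes, M=7 members, R=3 reactions → 2N=10, M+R=10
member 0 (0-1): L=4.2192, (cx,cy)=(0.3861,0.9225)
member 1 (0-2): L=3.1410, (cx,cy)=(1.0000,0.0000)
member 2 (1-2): L=4.1754, (cx,cy)=(0.3621,-0.9321)
member 3 (1-3): L=2.9596, (cx,cy)=(0.9968,0.0804)
member 4 (2-3): L=4.3732, (cx,cy)=(0.3288,0.9444)
member 5 (2-4): L=2.8590, (cx,cy)=(1.0000,0.0000)
member 6 (3-4): L=4.3676, (cx,cy)=(0.3253,-0.9456)
solve A·x = −loads:
  F[0-1] = +379.8752 N (tension)
  F[0-2] = +3439.5318 N (tension)
  F[1-2] = -773.4873 N (compression)
  F[1-3] = -2769.4739 N (compression)
  F[2-3] = +4339.7357 N (tension)
  F[2-4] = +1333.5033 N (tension)
  F[3-4] = -4098.6919 N (compression)
  Rx@0 = -3586.2000 N
  Ry@0 = -350.4192 N
  Ry@4 = +3875.6992 N

1333.503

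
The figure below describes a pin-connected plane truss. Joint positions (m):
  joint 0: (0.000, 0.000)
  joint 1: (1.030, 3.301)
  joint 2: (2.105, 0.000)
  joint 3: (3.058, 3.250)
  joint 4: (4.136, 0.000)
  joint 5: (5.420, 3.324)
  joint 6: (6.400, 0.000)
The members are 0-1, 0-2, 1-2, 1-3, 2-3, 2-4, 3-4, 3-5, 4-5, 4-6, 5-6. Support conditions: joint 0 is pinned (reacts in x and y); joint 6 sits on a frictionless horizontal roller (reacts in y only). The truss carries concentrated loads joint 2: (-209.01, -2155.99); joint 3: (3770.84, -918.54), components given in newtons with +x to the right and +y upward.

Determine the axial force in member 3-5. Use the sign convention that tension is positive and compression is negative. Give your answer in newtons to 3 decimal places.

-2112.747

N=7 nodes, M=11 members, R=3 reactions → 2N=14, M+R=14
member 0 (0-1): L=3.4580, (cx,cy)=(0.2979,0.9546)
member 1 (0-2): L=2.1050, (cx,cy)=(1.0000,0.0000)
member 2 (1-2): L=3.4716, (cx,cy)=(0.3097,-0.9508)
member 3 (1-3): L=2.0286, (cx,cy)=(0.9997,-0.0251)
member 4 (2-3): L=3.3868, (cx,cy)=(0.2814,0.9596)
member 5 (2-4): L=2.0310, (cx,cy)=(1.0000,0.0000)
member 6 (3-4): L=3.4241, (cx,cy)=(0.3148,-0.9491)
member 7 (3-5): L=2.3632, (cx,cy)=(0.9995,0.0313)
member 8 (4-5): L=3.5634, (cx,cy)=(0.3603,0.9328)
member 9 (4-6): L=2.2640, (cx,cy)=(1.0000,0.0000)
member 10 (5-6): L=3.4655, (cx,cy)=(0.2828,-0.9592)
solve A·x = −loads:
  F[0-1] = -12.1954 N (compression)
  F[0-2] = +3565.4626 N (tension)
  F[1-2] = +12.4416 N (tension)
  F[1-3] = -7.4875 N (compression)
  F[2-3] = +2234.4413 N (tension)
  F[2-4] = +3149.5915 N (tension)
  F[3-4] = -3296.6847 N (compression)
  F[3-5] = -2112.7468 N (compression)
  F[4-5] = +3354.3811 N (tension)
  F[4-6] = +903.0176 N (tension)
  F[5-6] = -3193.2311 N (compression)
  Rx@0 = -3561.8300 N
  Ry@0 = +11.6418 N
  Ry@6 = +3062.8882 N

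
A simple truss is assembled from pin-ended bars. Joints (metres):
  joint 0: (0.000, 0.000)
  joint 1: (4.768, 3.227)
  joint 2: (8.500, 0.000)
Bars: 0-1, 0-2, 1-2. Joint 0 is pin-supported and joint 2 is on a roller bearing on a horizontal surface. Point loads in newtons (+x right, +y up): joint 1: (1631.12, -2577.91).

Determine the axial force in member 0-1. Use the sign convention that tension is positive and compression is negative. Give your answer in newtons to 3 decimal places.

-914.550

N=3 nodes, M=3 members, R=3 reactions → 2N=6, M+R=6
member 0 (0-1): L=5.7574, (cx,cy)=(0.8282,0.5605)
member 1 (0-2): L=8.5000, (cx,cy)=(1.0000,0.0000)
member 2 (1-2): L=4.9337, (cx,cy)=(0.7564,-0.6541)
solve A·x = −loads:
  F[0-1] = -914.5504 N (compression)
  F[0-2] = +2388.5098 N (tension)
  F[1-2] = -3157.6046 N (compression)
  Rx@0 = -1631.1200 N
  Ry@0 = +512.6042 N
  Ry@2 = +2065.3058 N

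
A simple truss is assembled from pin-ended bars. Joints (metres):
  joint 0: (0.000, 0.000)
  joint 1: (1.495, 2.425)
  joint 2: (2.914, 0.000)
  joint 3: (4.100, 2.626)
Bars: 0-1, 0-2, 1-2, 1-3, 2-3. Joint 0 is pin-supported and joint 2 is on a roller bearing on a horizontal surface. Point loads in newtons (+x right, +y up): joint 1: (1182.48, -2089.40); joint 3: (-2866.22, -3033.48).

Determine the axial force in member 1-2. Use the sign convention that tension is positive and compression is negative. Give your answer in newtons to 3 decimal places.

N=4 nodes, M=5 members, R=3 reactions → 2N=8, M+R=8
member 0 (0-1): L=2.8488, (cx,cy)=(0.5248,0.8512)
member 1 (0-2): L=2.9140, (cx,cy)=(1.0000,0.0000)
member 2 (1-2): L=2.8097, (cx,cy)=(0.5050,-0.8631)
member 3 (1-3): L=2.6127, (cx,cy)=(0.9970,0.0769)
member 4 (2-3): L=2.8814, (cx,cy)=(0.4116,0.9114)
solve A·x = −loads:
  F[0-1] = -1623.1918 N (compression)
  F[0-2] = -831.9170 N (compression)
  F[1-2] = -958.5207 N (compression)
  F[1-3] = -1554.8163 N (compression)
  F[2-3] = -3197.2656 N (compression)
  Rx@0 = +1683.7400 N
  Ry@0 = +1381.7196 N
  Ry@2 = +3741.1604 N

-958.521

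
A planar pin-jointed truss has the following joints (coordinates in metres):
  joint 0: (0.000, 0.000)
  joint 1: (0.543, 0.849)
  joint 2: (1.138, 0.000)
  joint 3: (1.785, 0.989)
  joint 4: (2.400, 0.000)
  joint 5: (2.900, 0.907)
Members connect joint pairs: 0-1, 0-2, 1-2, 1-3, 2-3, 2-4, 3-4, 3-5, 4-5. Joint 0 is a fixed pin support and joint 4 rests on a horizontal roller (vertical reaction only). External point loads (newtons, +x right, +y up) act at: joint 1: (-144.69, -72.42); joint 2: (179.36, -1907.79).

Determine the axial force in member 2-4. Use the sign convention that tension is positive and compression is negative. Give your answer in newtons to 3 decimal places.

N=6 nodes, M=9 members, R=3 reactions → 2N=12, M+R=12
member 0 (0-1): L=1.0078, (cx,cy)=(0.5388,0.8424)
member 1 (0-2): L=1.1380, (cx,cy)=(1.0000,0.0000)
member 2 (1-2): L=1.0367, (cx,cy)=(0.5739,-0.8189)
member 3 (1-3): L=1.2499, (cx,cy)=(0.9937,0.1120)
member 4 (2-3): L=1.1818, (cx,cy)=(0.5475,0.8368)
member 5 (2-4): L=1.2620, (cx,cy)=(1.0000,0.0000)
member 6 (3-4): L=1.1646, (cx,cy)=(0.5281,-0.8492)
member 7 (3-5): L=1.1180, (cx,cy)=(0.9973,-0.0733)
member 8 (4-5): L=1.0357, (cx,cy)=(0.4828,0.8757)
solve A·x = −loads:
  F[0-1] = -1318.0845 N (compression)
  F[0-2] = +744.8543 N (tension)
  F[1-2] = +1102.5661 N (tension)
  F[1-3] = -1205.8627 N (compression)
  F[2-3] = +1200.8126 N (tension)
  F[2-4] = +540.8837 N (tension)
  F[3-4] = -1024.2690 N (compression)
  F[3-5] = +0.0000 N (tension)
  F[4-5] = -0.0000 N (compression)
  Rx@0 = -34.6700 N
  Ry@0 = +1110.3986 N
  Ry@4 = +869.8114 N

540.884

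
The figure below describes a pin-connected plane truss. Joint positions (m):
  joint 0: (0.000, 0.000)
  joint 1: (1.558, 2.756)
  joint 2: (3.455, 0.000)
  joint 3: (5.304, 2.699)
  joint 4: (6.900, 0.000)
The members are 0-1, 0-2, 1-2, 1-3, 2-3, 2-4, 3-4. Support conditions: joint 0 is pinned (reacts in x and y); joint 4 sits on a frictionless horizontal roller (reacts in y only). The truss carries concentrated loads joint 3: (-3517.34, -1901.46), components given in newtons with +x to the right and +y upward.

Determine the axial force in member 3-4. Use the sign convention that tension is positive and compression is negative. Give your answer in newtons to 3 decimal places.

-99.682

N=5 nodes, M=7 members, R=3 reactions → 2N=10, M+R=10
member 0 (0-1): L=3.1659, (cx,cy)=(0.4921,0.8705)
member 1 (0-2): L=3.4550, (cx,cy)=(1.0000,0.0000)
member 2 (1-2): L=3.3458, (cx,cy)=(0.5670,-0.8237)
member 3 (1-3): L=3.7464, (cx,cy)=(0.9999,-0.0152)
member 4 (2-3): L=3.2716, (cx,cy)=(0.5652,0.8250)
member 5 (2-4): L=3.4450, (cx,cy)=(1.0000,0.0000)
member 6 (3-4): L=3.1356, (cx,cy)=(0.5090,-0.8608)
solve A·x = −loads:
  F[0-1] = -2085.6970 N (compression)
  F[0-2] = -2490.9274 N (compression)
  F[1-2] = +2246.6860 N (tension)
  F[1-3] = -2300.5170 N (compression)
  F[2-3] = -2243.2835 N (compression)
  F[2-4] = +50.7381 N (tension)
  F[3-4] = -99.6824 N (compression)
  Rx@0 = +3517.3400 N
  Ry@0 = +1815.6566 N
  Ry@4 = +85.8034 N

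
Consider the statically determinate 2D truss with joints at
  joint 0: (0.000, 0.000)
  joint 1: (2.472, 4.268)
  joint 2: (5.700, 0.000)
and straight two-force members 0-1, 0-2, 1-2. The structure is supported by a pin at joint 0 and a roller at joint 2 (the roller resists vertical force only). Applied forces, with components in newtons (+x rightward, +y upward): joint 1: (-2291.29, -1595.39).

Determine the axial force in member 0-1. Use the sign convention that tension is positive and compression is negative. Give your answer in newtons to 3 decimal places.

N=3 nodes, M=3 members, R=3 reactions → 2N=6, M+R=6
member 0 (0-1): L=4.9322, (cx,cy)=(0.5012,0.8653)
member 1 (0-2): L=5.7000, (cx,cy)=(1.0000,0.0000)
member 2 (1-2): L=5.3512, (cx,cy)=(0.6032,-0.7976)
solve A·x = −loads:
  F[0-1] = -3026.7492 N (compression)
  F[0-2] = -774.2951 N (compression)
  F[1-2] = +1283.5941 N (tension)
  Rx@0 = +2291.2900 N
  Ry@0 = +2619.1482 N
  Ry@2 = -1023.7582 N

-3026.749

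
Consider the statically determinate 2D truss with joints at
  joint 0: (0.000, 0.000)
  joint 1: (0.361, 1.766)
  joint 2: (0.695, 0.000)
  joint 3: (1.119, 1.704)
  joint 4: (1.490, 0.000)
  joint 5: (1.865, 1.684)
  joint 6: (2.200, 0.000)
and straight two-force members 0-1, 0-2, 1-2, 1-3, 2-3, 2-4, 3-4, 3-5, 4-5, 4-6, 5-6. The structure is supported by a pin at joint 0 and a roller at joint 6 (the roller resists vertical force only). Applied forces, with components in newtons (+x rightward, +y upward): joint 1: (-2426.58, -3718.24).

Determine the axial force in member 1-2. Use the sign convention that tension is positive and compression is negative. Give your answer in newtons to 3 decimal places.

1265.074

N=7 nodes, M=11 members, R=3 reactions → 2N=14, M+R=14
member 0 (0-1): L=1.8025, (cx,cy)=(0.2003,0.9797)
member 1 (0-2): L=0.6950, (cx,cy)=(1.0000,0.0000)
member 2 (1-2): L=1.7973, (cx,cy)=(0.1858,-0.9826)
member 3 (1-3): L=0.7605, (cx,cy)=(0.9967,-0.0815)
member 4 (2-3): L=1.7560, (cx,cy)=(0.2415,0.9704)
member 5 (2-4): L=0.7950, (cx,cy)=(1.0000,0.0000)
member 6 (3-4): L=1.7439, (cx,cy)=(0.2127,-0.9771)
member 7 (3-5): L=0.7463, (cx,cy)=(0.9996,-0.0268)
member 8 (4-5): L=1.7252, (cx,cy)=(0.2174,0.9761)
member 9 (4-6): L=0.7100, (cx,cy)=(1.0000,0.0000)
member 10 (5-6): L=1.7170, (cx,cy)=(0.1951,-0.9808)
solve A·x = −loads:
  F[0-1] = -5160.5469 N (compression)
  F[0-2] = -1393.0504 N (compression)
  F[1-2] = +1265.0744 N (tension)
  F[1-3] = +1161.8241 N (tension)
  F[2-3] = -1280.9416 N (compression)
  F[2-4] = -848.6564 N (compression)
  F[3-4] = +1353.7089 N (tension)
  F[3-5] = +560.8710 N (tension)
  F[4-5] = -1355.1201 N (compression)
  F[4-6] = -266.1206 N (compression)
  F[5-6] = +1363.9656 N (tension)
  Rx@0 = +2426.5800 N
  Ry@0 = +5055.9926 N
  Ry@6 = -1337.7526 N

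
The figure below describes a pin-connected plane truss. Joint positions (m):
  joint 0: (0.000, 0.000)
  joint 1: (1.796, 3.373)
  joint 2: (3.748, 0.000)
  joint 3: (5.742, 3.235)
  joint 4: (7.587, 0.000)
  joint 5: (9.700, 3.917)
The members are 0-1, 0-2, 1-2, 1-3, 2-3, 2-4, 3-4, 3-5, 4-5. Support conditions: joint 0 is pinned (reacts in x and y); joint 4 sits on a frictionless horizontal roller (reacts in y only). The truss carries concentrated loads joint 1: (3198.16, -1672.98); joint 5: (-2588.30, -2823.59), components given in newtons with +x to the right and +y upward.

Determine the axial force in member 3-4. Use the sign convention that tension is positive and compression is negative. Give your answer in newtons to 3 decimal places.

N=6 nodes, M=9 members, R=3 reactions → 2N=12, M+R=12
member 0 (0-1): L=3.8214, (cx,cy)=(0.4700,0.8827)
member 1 (0-2): L=3.7480, (cx,cy)=(1.0000,0.0000)
member 2 (1-2): L=3.8971, (cx,cy)=(0.5009,-0.8655)
member 3 (1-3): L=3.9484, (cx,cy)=(0.9994,-0.0350)
member 4 (2-3): L=3.8002, (cx,cy)=(0.5247,0.8513)
member 5 (2-4): L=3.8390, (cx,cy)=(1.0000,0.0000)
member 6 (3-4): L=3.7241, (cx,cy)=(0.4954,-0.8687)
member 7 (3-5): L=4.0163, (cx,cy)=(0.9855,0.1698)
member 8 (4-5): L=4.4506, (cx,cy)=(0.4748,0.8801)
solve A·x = −loads:
  F[0-1] = -458.8678 N (compression)
  F[0-2] = +825.5235 N (tension)
  F[1-2] = -1354.4407 N (compression)
  F[1-3] = -2737.0773 N (compression)
  F[2-3] = +1377.0903 N (tension)
  F[2-4] = -575.4734 N (compression)
  F[3-4] = -1692.6039 N (compression)
  F[3-5] = -1191.5888 N (compression)
  F[4-5] = -2978.3206 N (compression)
  Rx@0 = -609.8600 N
  Ry@0 = +405.0295 N
  Ry@4 = +4091.5405 N

-1692.604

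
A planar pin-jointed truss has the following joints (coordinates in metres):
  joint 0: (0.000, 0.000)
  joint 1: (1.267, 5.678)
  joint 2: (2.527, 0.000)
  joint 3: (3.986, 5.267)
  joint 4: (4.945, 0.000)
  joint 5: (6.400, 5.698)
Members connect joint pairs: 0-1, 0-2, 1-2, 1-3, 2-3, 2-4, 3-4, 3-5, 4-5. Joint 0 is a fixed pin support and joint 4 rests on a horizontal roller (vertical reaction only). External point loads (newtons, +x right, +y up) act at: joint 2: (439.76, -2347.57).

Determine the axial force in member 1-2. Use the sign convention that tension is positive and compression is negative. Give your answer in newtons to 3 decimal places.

N=6 nodes, M=9 members, R=3 reactions → 2N=12, M+R=12
member 0 (0-1): L=5.8176, (cx,cy)=(0.2178,0.9760)
member 1 (0-2): L=2.5270, (cx,cy)=(1.0000,0.0000)
member 2 (1-2): L=5.8161, (cx,cy)=(0.2166,-0.9763)
member 3 (1-3): L=2.7499, (cx,cy)=(0.9888,-0.1495)
member 4 (2-3): L=5.4653, (cx,cy)=(0.2670,0.9637)
member 5 (2-4): L=2.4180, (cx,cy)=(1.0000,0.0000)
member 6 (3-4): L=5.3536, (cx,cy)=(0.1791,-0.9838)
member 7 (3-5): L=2.4522, (cx,cy)=(0.9844,0.1758)
member 8 (4-5): L=5.8808, (cx,cy)=(0.2474,0.9689)
solve A·x = −loads:
  F[0-1] = -1176.1433 N (compression)
  F[0-2] = +695.9073 N (tension)
  F[1-2] = +1257.6837 N (tension)
  F[1-3] = -534.6158 N (compression)
  F[2-3] = +1161.9213 N (tension)
  F[2-4] = +218.4303 N (tension)
  F[3-4] = -1219.3816 N (compression)
  F[3-5] = +0.0000 N (tension)
  F[4-5] = -0.0000 N (compression)
  Rx@0 = -439.7600 N
  Ry@0 = +1147.9119 N
  Ry@4 = +1199.6581 N

1257.684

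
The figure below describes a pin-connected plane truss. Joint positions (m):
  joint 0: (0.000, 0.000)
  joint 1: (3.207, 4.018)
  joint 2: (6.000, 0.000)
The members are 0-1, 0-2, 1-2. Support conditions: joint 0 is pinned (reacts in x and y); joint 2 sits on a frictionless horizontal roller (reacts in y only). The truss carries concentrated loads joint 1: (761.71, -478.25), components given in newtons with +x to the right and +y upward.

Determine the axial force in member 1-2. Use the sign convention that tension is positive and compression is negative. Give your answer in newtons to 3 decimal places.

N=3 nodes, M=3 members, R=3 reactions → 2N=6, M+R=6
member 0 (0-1): L=5.1409, (cx,cy)=(0.6238,0.7816)
member 1 (0-2): L=6.0000, (cx,cy)=(1.0000,0.0000)
member 2 (1-2): L=4.8934, (cx,cy)=(0.5708,-0.8211)
solve A·x = −loads:
  F[0-1] = +367.8061 N (tension)
  F[0-2] = +532.2663 N (tension)
  F[1-2] = -932.5390 N (compression)
  Rx@0 = -761.7100 N
  Ry@0 = -287.4664 N
  Ry@2 = +765.7164 N

-932.539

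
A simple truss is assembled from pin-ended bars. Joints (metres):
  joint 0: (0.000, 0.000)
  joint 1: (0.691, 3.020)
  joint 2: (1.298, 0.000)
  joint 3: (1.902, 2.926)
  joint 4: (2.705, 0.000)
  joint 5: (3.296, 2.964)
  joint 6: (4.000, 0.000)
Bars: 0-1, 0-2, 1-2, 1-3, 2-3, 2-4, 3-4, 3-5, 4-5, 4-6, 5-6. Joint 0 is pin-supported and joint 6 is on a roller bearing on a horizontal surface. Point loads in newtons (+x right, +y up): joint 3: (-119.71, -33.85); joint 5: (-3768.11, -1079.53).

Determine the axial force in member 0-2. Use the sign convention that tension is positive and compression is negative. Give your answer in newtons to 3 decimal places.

-3181.378

N=7 nodes, M=11 members, R=3 reactions → 2N=14, M+R=14
member 0 (0-1): L=3.0980, (cx,cy)=(0.2230,0.9748)
member 1 (0-2): L=1.2980, (cx,cy)=(1.0000,0.0000)
member 2 (1-2): L=3.0804, (cx,cy)=(0.1971,-0.9804)
member 3 (1-3): L=1.2146, (cx,cy)=(0.9970,-0.0774)
member 4 (2-3): L=2.9877, (cx,cy)=(0.2022,0.9794)
member 5 (2-4): L=1.4070, (cx,cy)=(1.0000,0.0000)
member 6 (3-4): L=3.0342, (cx,cy)=(0.2647,-0.9643)
member 7 (3-5): L=1.3945, (cx,cy)=(0.9996,0.0272)
member 8 (4-5): L=3.0223, (cx,cy)=(0.1955,0.9807)
member 9 (4-6): L=1.2950, (cx,cy)=(1.0000,0.0000)
member 10 (5-6): L=3.0465, (cx,cy)=(0.2311,-0.9729)
solve A·x = −loads:
  F[0-1] = -3167.2778 N (compression)
  F[0-2] = -3181.3780 N (compression)
  F[1-2] = +3255.9661 N (tension)
  F[1-3] = -1352.0932 N (compression)
  F[2-3] = -3259.4271 N (compression)
  F[2-4] = -1880.8466 N (compression)
  F[3-4] = +3090.0790 N (tension)
  F[3-5] = -2706.0603 N (compression)
  F[4-5] = -3038.5593 N (compression)
  F[4-6] = -468.8842 N (compression)
  F[5-6] = +2029.0290 N (tension)
  Rx@0 = +3887.8200 N
  Ry@0 = +3087.4890 N
  Ry@6 = -1974.1090 N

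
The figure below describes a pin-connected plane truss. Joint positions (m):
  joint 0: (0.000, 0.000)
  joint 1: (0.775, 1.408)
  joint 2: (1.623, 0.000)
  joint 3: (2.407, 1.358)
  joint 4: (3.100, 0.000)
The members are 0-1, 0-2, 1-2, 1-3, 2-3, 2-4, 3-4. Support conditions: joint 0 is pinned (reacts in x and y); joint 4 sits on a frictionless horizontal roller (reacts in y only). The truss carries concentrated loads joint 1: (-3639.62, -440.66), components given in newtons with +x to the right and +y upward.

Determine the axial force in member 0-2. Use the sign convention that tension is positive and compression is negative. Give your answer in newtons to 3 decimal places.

-2547.802

N=5 nodes, M=7 members, R=3 reactions → 2N=10, M+R=10
member 0 (0-1): L=1.6072, (cx,cy)=(0.4822,0.8761)
member 1 (0-2): L=1.6230, (cx,cy)=(1.0000,0.0000)
member 2 (1-2): L=1.6436, (cx,cy)=(0.5159,-0.8566)
member 3 (1-3): L=1.6328, (cx,cy)=(0.9995,-0.0306)
member 4 (2-3): L=1.5681, (cx,cy)=(0.5000,0.8660)
member 5 (2-4): L=1.4770, (cx,cy)=(1.0000,0.0000)
member 6 (3-4): L=1.5246, (cx,cy)=(0.4545,-0.8907)
solve A·x = −loads:
  F[0-1] = -2264.2181 N (compression)
  F[0-2] = -2547.8019 N (compression)
  F[1-2] = +1742.1784 N (tension)
  F[1-3] = +1649.7395 N (tension)
  F[2-3] = -1723.2604 N (compression)
  F[2-4] = -787.3699 N (compression)
  F[3-4] = +1732.2168 N (tension)
  Rx@0 = +3639.6200 N
  Ry@0 = +1983.5869 N
  Ry@4 = -1542.9269 N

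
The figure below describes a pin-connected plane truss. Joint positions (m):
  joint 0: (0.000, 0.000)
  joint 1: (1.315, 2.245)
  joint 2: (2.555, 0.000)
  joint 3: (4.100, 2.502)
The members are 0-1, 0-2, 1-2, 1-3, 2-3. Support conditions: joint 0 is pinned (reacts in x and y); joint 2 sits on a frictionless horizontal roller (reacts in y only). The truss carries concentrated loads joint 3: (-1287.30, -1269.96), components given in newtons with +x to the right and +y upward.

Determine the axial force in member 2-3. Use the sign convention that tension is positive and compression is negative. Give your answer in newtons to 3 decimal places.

-1434.715

N=4 nodes, M=5 members, R=3 reactions → 2N=8, M+R=8
member 0 (0-1): L=2.6018, (cx,cy)=(0.5054,0.8629)
member 1 (0-2): L=2.5550, (cx,cy)=(1.0000,0.0000)
member 2 (1-2): L=2.5647, (cx,cy)=(0.4835,-0.8754)
member 3 (1-3): L=2.7968, (cx,cy)=(0.9958,0.0919)
member 4 (2-3): L=2.9406, (cx,cy)=(0.5254,0.8509)
solve A·x = −loads:
  F[0-1] = -570.9497 N (compression)
  F[0-2] = -998.7286 N (compression)
  F[1-2] = +506.5692 N (tension)
  F[1-3] = -535.7590 N (compression)
  F[2-3] = -1434.7146 N (compression)
  Rx@0 = +1287.3000 N
  Ry@0 = +492.6561 N
  Ry@2 = +777.3039 N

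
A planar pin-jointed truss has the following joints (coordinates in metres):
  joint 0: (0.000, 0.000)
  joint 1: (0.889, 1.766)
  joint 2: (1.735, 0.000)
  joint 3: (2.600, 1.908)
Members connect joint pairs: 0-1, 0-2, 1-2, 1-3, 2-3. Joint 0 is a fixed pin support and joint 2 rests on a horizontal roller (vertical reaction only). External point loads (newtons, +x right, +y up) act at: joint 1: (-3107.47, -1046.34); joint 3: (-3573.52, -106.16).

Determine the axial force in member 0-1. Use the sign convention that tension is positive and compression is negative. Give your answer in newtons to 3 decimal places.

-8452.784

N=4 nodes, M=5 members, R=3 reactions → 2N=8, M+R=8
member 0 (0-1): L=1.9771, (cx,cy)=(0.4496,0.8932)
member 1 (0-2): L=1.7350, (cx,cy)=(1.0000,0.0000)
member 2 (1-2): L=1.9582, (cx,cy)=(0.4320,-0.9019)
member 3 (1-3): L=1.7169, (cx,cy)=(0.9966,0.0827)
member 4 (2-3): L=2.0949, (cx,cy)=(0.4129,0.9108)
solve A·x = −loads:
  F[0-1] = -8452.7841 N (compression)
  F[0-2] = -2880.2827 N (compression)
  F[1-2] = +6874.4254 N (tension)
  F[1-3] = -3675.8144 N (compression)
  F[2-3] = +217.2430 N (tension)
  Rx@0 = +6680.9900 N
  Ry@0 = +7550.1115 N
  Ry@2 = -6397.6115 N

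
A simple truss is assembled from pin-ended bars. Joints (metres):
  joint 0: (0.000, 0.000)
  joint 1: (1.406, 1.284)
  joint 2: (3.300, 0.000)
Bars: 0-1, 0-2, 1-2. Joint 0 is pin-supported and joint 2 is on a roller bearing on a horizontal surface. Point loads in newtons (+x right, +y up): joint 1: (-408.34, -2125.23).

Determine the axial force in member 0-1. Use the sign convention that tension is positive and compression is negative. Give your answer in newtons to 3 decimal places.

-2044.408

N=3 nodes, M=3 members, R=3 reactions → 2N=6, M+R=6
member 0 (0-1): L=1.9041, (cx,cy)=(0.7384,0.6743)
member 1 (0-2): L=3.3000, (cx,cy)=(1.0000,0.0000)
member 2 (1-2): L=2.2882, (cx,cy)=(0.8277,-0.5611)
solve A·x = −loads:
  F[0-1] = -2044.4083 N (compression)
  F[0-2] = +1101.2864 N (tension)
  F[1-2] = -1330.5023 N (compression)
  Rx@0 = +408.3400 N
  Ry@0 = +1378.6346 N
  Ry@2 = +746.5954 N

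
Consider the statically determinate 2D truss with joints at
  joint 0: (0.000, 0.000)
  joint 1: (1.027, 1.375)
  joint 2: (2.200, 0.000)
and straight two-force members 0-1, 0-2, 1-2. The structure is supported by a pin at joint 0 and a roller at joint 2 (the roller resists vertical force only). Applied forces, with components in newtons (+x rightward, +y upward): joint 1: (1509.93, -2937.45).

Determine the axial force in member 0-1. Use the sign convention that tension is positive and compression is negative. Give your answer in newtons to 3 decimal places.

N=3 nodes, M=3 members, R=3 reactions → 2N=6, M+R=6
member 0 (0-1): L=1.7162, (cx,cy)=(0.5984,0.8012)
member 1 (0-2): L=2.2000, (cx,cy)=(1.0000,0.0000)
member 2 (1-2): L=1.8074, (cx,cy)=(0.6490,-0.7608)
solve A·x = −loads:
  F[0-1] = -776.9579 N (compression)
  F[0-2] = +1974.8725 N (tension)
  F[1-2] = -3042.8880 N (compression)
  Rx@0 = -1509.9300 N
  Ry@0 = +622.4887 N
  Ry@2 = +2314.9613 N

-776.958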